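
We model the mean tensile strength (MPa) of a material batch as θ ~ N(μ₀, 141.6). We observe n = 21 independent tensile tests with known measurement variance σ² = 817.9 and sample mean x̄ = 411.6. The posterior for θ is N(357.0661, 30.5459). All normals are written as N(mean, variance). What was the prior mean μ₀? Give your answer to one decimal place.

The posterior mean is a precision-weighted average: μ_n = (τ₀μ₀ + τ_data·x̄)/(τ₀+τ_data), with τ₀=1/σ₀² and τ_data=n/σ².
Here τ₀ = 1/141.6 = 0.007062 and τ_data = 21/817.9 = 0.025676, so τ_n = 0.032738.
Rearranging for μ₀: μ₀ = (μ_n·τ_n − τ_data·x̄)/τ₀ = (357.0661·0.032738 − 0.025676·411.6) / 0.007062 = 1.121388/0.007062 ≈ 158.8.

μ₀ = 158.8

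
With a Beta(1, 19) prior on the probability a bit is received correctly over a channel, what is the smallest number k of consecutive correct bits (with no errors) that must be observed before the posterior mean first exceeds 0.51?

After k correct bits and 0 errors the posterior is Beta(1+k, 19), with mean (1+k)/(1+19+k).
Set (1+k)/(20+k) > 0.51 and solve: k > (0.51·20 − 1)/(1 − 0.51) = 18.776.
The smallest integer exceeding 18.776 is 19.

k = 19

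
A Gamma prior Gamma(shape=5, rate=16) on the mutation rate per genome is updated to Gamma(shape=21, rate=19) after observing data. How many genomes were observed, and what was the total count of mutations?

A Gamma(α, β) prior (rate parametrization) on a Poisson rate with n observations summing to S gives posterior Gamma(α+S, β+n).
Matching: Σxᵢ = 21 − 5 = 16 and n = 19 − 16 = 3.

n = 3 genomes with total 16 mutations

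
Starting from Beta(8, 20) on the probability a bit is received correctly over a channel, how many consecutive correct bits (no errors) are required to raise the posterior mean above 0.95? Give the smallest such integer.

After k correct bits and 0 errors the posterior is Beta(8+k, 20), with mean (8+k)/(8+20+k).
Set (8+k)/(28+k) > 0.95 and solve: k > (0.95·28 − 8)/(1 − 0.95) = 372.000.
The smallest integer exceeding 372.000 is 373, and checking k=373: (381)/(401) = 0.9501 > 0.95.

k = 373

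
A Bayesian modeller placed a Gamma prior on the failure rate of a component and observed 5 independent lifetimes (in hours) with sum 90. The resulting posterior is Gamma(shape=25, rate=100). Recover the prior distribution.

For an exponential likelihood with a Gamma(α, β) prior on the rate, n observations with total T give posterior Gamma(α+n, β+T).
So α = 25 − 5 = 20 and β = 100 − 90 = 10.

Gamma(shape=20, rate=10)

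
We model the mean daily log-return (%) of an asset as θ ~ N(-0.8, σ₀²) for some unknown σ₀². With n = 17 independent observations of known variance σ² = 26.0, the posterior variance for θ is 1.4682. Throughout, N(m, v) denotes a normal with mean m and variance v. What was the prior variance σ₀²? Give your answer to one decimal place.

For the Normal–Normal model with known σ², precisions add: τ_n = τ₀ + n/σ².
So 1/σ₀² = 1/1.4682 − 17/26.0 = 0.681106 − 0.653846 = 0.027260.
Hence σ₀² = 1/0.027260 ≈ 36.7.

σ₀² = 36.7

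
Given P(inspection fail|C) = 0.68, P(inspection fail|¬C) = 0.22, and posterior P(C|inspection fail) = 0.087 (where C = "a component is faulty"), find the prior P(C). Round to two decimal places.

Bayes' rule in odds form gives O(C|E) = O(C)·[P(E|C)/P(E|¬C)], hence O(C) = O(C|E)/LR.
Posterior odds = 0.087/(1−0.087) = 0.0953. LR = 0.68/0.22 = 3.0909.
Prior odds = 0.0953/3.0909 = 0.0308, so P(C) = 0.0308/(1+0.0308) ≈ 0.03.

P(C) = 0.03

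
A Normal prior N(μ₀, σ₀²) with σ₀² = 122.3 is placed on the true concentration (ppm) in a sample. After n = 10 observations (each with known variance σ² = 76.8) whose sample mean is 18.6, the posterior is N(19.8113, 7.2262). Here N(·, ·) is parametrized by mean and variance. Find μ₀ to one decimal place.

With known observation variance, the Normal–Normal posterior has precision τ_n = τ₀ + n/σ² and mean μ_n = (τ₀μ₀ + (n/σ²)x̄)/τ_n.
Here τ₀ = 1/122.3 = 0.008177 and τ_data = 10/76.8 = 0.130208, so τ_n = 0.138385.
Rearranging for μ₀: μ₀ = (μ_n·τ_n − τ_data·x̄)/τ₀ = (19.8113·0.138385 − 0.130208·18.6) / 0.008177 = 0.319718/0.008177 ≈ 39.1.

μ₀ = 39.1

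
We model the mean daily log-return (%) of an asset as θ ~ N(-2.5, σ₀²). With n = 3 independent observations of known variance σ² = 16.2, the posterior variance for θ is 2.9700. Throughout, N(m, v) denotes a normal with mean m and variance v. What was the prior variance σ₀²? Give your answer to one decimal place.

For the Normal–Normal model with known σ², precisions add: τ_n = τ₀ + n/σ².
So 1/σ₀² = 1/2.9700 − 3/16.2 = 0.336700 − 0.185185 = 0.151515.
Hence σ₀² = 1/0.151515 ≈ 6.6.

σ₀² = 6.6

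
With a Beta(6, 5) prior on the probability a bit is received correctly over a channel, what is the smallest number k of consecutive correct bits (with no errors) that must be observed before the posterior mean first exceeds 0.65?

After k correct bits and 0 errors the posterior is Beta(6+k, 5), with mean (6+k)/(6+5+k).
Set (6+k)/(11+k) > 0.65 and solve: k > (0.65·11 − 6)/(1 − 0.65) = 3.286.
The smallest integer exceeding 3.286 is 4.

k = 4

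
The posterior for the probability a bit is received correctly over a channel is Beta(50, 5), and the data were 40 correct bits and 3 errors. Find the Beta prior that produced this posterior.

Beta(10, 2)

Beta is conjugate to the binomial likelihood: posterior = Beta(a+s, b+f).
Subtract the data counts: 50−40=10, 5−3=2.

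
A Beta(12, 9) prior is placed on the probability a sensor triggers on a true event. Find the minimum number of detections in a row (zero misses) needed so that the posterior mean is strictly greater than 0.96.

k = 205

After k detections and 0 misses the posterior is Beta(12+k, 9), with mean (12+k)/(12+9+k).
Set (12+k)/(21+k) > 0.96 and solve: k > (0.96·21 − 12)/(1 − 0.96) = 204.000.
The smallest integer exceeding 204.000 is 205, and checking k=205: (217)/(226) = 0.9602 > 0.96.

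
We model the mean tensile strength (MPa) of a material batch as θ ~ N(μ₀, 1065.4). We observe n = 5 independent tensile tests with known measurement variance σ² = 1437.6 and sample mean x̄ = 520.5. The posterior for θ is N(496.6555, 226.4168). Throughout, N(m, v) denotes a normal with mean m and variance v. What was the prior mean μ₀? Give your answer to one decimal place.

The posterior mean is a precision-weighted average: μ_n = (τ₀μ₀ + τ_data·x̄)/(τ₀+τ_data), with τ₀=1/σ₀² and τ_data=n/σ².
Here τ₀ = 1/1065.4 = 0.000939 and τ_data = 5/1437.6 = 0.003478, so τ_n = 0.004417.
Rearranging for μ₀: μ₀ = (μ_n·τ_n − τ_data·x̄)/τ₀ = (496.6555·0.004417 − 0.003478·520.5) / 0.000939 = 0.383428/0.000939 ≈ 408.3.

μ₀ = 408.3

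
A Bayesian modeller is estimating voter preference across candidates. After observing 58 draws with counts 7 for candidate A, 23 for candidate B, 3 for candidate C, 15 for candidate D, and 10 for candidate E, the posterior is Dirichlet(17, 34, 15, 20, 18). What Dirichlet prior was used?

Dirichlet(10, 11, 12, 5, 8)

For a Dirichlet(α) prior with multinomial counts c, the posterior is Dirichlet(α + c) componentwise.
Subtract each count from the matching posterior parameter: 17−7=10, 34−23=11, 15−3=12, 20−15=5, 18−10=8.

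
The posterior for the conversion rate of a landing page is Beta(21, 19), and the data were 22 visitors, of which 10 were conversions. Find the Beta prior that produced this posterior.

A Beta(a, b) prior with s successes and f failures in binomial data gives a Beta(a+s, b+f) posterior.
So a = 21 − 10 = 11 and b = 19 − 12 = 7.

Beta(11, 7)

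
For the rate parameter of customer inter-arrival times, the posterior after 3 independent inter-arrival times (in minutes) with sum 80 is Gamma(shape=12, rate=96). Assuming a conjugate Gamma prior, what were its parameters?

Gamma(shape=9, rate=16)

Gamma–exponential conjugacy: posterior shape = α + n, posterior rate = β + Σtᵢ.
So α = 12 − 3 = 9 and β = 96 − 80 = 16.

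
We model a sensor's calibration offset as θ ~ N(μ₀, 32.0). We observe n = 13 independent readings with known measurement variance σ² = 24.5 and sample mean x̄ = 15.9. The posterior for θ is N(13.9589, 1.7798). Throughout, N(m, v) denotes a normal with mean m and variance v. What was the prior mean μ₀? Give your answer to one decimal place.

With known observation variance, the Normal–Normal posterior has precision τ_n = τ₀ + n/σ² and mean μ_n = (τ₀μ₀ + (n/σ²)x̄)/τ_n.
Here τ₀ = 1/32.0 = 0.031250 and τ_data = 13/24.5 = 0.530612, so τ_n = 0.561862.
Rearranging for μ₀: μ₀ = (μ_n·τ_n − τ_data·x̄)/τ₀ = (13.9589·0.561862 − 0.530612·15.9) / 0.031250 = -0.593755/0.031250 ≈ -19.0.

μ₀ = -19.0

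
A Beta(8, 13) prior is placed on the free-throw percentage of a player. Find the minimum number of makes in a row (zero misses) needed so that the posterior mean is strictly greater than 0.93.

After k makes and 0 misses the posterior is Beta(8+k, 13), with mean (8+k)/(8+13+k).
Set (8+k)/(21+k) > 0.93 and solve: k > (0.93·21 − 8)/(1 − 0.93) = 164.714.
The smallest integer exceeding 164.714 is 165, and checking k=165: (173)/(186) = 0.9301 > 0.93.

k = 165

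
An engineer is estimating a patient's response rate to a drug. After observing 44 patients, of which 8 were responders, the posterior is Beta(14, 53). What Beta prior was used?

Under Beta–binomial conjugacy the posterior parameters are (a+s, b+f).
Subtract the data counts: 14−8=6, 53−36=17.

Beta(6, 17)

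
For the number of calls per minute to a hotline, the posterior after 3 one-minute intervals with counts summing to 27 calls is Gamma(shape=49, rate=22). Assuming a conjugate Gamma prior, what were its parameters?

Gamma–Poisson conjugacy: posterior shape = α + Σxᵢ, posterior rate = β + n.
So α = 49 − 27 = 22 and β = 22 − 3 = 19.

Gamma(shape=22, rate=19)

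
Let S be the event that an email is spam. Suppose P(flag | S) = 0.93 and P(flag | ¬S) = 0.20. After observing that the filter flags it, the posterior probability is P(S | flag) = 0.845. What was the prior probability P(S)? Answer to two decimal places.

P(S) = 0.54

Bayes' rule in odds form gives O(S|E) = O(S)·[P(E|S)/P(E|¬S)], hence O(S) = O(S|E)/LR.
Posterior odds = 0.845/(1−0.845) = 5.4516. LR = 0.93/0.20 = 4.6500.
Prior odds = 5.4516/4.6500 = 1.1724, so P(S) = 1.1724/(1+1.1724) ≈ 0.54.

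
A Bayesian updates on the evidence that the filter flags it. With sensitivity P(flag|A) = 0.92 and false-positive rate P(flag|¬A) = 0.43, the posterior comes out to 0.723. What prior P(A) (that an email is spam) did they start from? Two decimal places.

Bayes' rule in odds form gives O(A|E) = O(A)·[P(E|A)/P(E|¬A)], hence O(A) = O(A|E)/LR.
Posterior odds = 0.723/(1−0.723) = 2.6101. LR = 0.92/0.43 = 2.1395.
Prior odds = 2.6101/2.1395 = 1.2200, so P(A) = 1.2200/(1+1.2200) ≈ 0.55.

P(A) = 0.55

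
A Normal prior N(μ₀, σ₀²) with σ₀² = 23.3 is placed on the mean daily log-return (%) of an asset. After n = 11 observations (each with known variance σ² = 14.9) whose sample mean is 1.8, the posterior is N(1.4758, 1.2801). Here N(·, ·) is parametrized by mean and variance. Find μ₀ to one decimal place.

With known observation variance, the Normal–Normal posterior has precision τ_n = τ₀ + n/σ² and mean μ_n = (τ₀μ₀ + (n/σ²)x̄)/τ_n.
Here τ₀ = 1/23.3 = 0.042918 and τ_data = 11/14.9 = 0.738255, so τ_n = 0.781173.
Rearranging for μ₀: μ₀ = (μ_n·τ_n − τ_data·x̄)/τ₀ = (1.4758·0.781173 − 0.738255·1.8) / 0.042918 = -0.176004/0.042918 ≈ -4.1.

μ₀ = -4.1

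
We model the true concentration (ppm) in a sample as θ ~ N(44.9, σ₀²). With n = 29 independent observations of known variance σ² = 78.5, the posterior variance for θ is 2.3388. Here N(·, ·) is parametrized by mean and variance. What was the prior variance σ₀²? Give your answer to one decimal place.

Posterior precision equals prior precision plus data precision: 1/σ_n² = 1/σ₀² + n/σ².
So 1/σ₀² = 1/2.3388 − 29/78.5 = 0.427570 − 0.369427 = 0.058143.
Hence σ₀² = 1/0.058143 ≈ 17.2.

σ₀² = 17.2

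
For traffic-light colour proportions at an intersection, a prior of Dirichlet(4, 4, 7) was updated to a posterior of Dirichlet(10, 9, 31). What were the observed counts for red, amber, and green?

For a Dirichlet(α) prior with multinomial counts c, the posterior is Dirichlet(α + c) componentwise.
Counts are posterior − prior componentwise: 10−4=6, 9−4=5, 31−7=24.

counts (6, 5, 24)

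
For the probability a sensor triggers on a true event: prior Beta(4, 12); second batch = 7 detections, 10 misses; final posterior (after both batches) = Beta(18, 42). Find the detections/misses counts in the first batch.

7 detections and 20 misses

Sequential conjugate updates are equivalent to a single update on the pooled data, so total successes = posterior α − prior α and total failures = posterior β − prior β.
Total across both batches: 18−4=14 detections, 42−12=30 misses.
Subtract the second batch: 14−7=7 detections and 30−10=20 misses.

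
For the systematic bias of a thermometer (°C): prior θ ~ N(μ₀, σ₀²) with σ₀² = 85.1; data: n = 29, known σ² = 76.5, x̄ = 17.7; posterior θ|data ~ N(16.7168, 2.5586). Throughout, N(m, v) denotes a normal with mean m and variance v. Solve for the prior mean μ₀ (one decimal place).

μ₀ = -15.0

The posterior mean is a precision-weighted average: μ_n = (τ₀μ₀ + τ_data·x̄)/(τ₀+τ_data), with τ₀=1/σ₀² and τ_data=n/σ².
Here τ₀ = 1/85.1 = 0.011751 and τ_data = 29/76.5 = 0.379085, so τ_n = 0.390836.
Rearranging for μ₀: μ₀ = (μ_n·τ_n − τ_data·x̄)/τ₀ = (16.7168·0.390836 − 0.379085·17.7) / 0.011751 = -0.176277/0.011751 ≈ -15.0.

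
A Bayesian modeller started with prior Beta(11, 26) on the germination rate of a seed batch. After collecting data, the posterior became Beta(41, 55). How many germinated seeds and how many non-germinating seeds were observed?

30 germinated seeds and 29 non-germinating seeds

A Beta(a, b) prior with s successes and f failures in binomial data gives a Beta(a+s, b+f) posterior.
So s = 41 − 11 = 30 and f = 55 − 26 = 29.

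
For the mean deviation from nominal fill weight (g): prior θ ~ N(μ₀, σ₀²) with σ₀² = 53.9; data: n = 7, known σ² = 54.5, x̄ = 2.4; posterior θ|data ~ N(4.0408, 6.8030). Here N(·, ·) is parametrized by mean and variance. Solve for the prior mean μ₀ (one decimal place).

μ₀ = 15.4

The posterior mean is a precision-weighted average: μ_n = (τ₀μ₀ + τ_data·x̄)/(τ₀+τ_data), with τ₀=1/σ₀² and τ_data=n/σ².
Here τ₀ = 1/53.9 = 0.018553 and τ_data = 7/54.5 = 0.128440, so τ_n = 0.146993.
Rearranging for μ₀: μ₀ = (μ_n·τ_n − τ_data·x̄)/τ₀ = (4.0408·0.146993 − 0.128440·2.4) / 0.018553 = 0.285713/0.018553 ≈ 15.4.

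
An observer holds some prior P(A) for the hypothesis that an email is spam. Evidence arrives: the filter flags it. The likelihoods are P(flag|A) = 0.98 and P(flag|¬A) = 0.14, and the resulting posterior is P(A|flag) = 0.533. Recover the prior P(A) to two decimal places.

P(A) = 0.14

In odds form, posterior odds = prior odds × likelihood ratio, so prior odds = posterior odds ÷ LR.
Posterior odds = 0.533/(1−0.533) = 1.1413. LR = 0.98/0.14 = 7.0000.
Prior odds = 1.1413/7.0000 = 0.1630, so P(A) = 0.1630/(1+0.1630) ≈ 0.14.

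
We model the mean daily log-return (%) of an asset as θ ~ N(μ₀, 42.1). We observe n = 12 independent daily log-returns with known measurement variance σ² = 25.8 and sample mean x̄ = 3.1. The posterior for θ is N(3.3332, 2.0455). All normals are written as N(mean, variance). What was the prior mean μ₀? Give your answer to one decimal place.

The posterior mean is a precision-weighted average: μ_n = (τ₀μ₀ + τ_data·x̄)/(τ₀+τ_data), with τ₀=1/σ₀² and τ_data=n/σ².
Here τ₀ = 1/42.1 = 0.023753 and τ_data = 12/25.8 = 0.465116, so τ_n = 0.488869.
Rearranging for μ₀: μ₀ = (μ_n·τ_n − τ_data·x̄)/τ₀ = (3.3332·0.488869 − 0.465116·3.1) / 0.023753 = 0.187639/0.023753 ≈ 7.9.

μ₀ = 7.9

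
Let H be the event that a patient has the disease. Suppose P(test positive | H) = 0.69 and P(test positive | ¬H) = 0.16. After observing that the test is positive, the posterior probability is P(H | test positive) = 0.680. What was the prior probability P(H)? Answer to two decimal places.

P(H) = 0.33

Bayes' rule in odds form gives O(H|E) = O(H)·[P(E|H)/P(E|¬H)], hence O(H) = O(H|E)/LR.
Posterior odds = 0.680/(1−0.680) = 2.1250. LR = 0.69/0.16 = 4.3125.
Prior odds = 2.1250/4.3125 = 0.4928, so P(H) = 0.4928/(1+0.4928) ≈ 0.33.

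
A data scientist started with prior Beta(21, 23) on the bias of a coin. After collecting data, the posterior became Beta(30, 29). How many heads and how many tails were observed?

A Beta(a, b) prior with s successes and f failures in binomial data gives a Beta(a+s, b+f) posterior.
So s = 30 − 21 = 9 and f = 29 − 23 = 6.

9 heads and 6 tails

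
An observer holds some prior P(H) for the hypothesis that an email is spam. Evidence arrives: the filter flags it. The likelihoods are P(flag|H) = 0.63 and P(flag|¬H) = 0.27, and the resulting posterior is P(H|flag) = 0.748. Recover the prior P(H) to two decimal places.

P(H) = 0.56

In odds form, posterior odds = prior odds × likelihood ratio, so prior odds = posterior odds ÷ LR.
Posterior odds = 0.748/(1−0.748) = 2.9683. LR = 0.63/0.27 = 2.3333.
Prior odds = 2.9683/2.3333 = 1.2721, so P(H) = 1.2721/(1+1.2721) ≈ 0.56.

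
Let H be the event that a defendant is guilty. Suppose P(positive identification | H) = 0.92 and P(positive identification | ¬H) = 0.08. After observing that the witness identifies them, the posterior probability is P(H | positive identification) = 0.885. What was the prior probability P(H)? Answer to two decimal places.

P(H) = 0.40

In odds form, posterior odds = prior odds × likelihood ratio, so prior odds = posterior odds ÷ LR.
Posterior odds = 0.885/(1−0.885) = 7.6957. LR = 0.92/0.08 = 11.5000.
Prior odds = 7.6957/11.5000 = 0.6692, so P(H) = 0.6692/(1+0.6692) ≈ 0.40.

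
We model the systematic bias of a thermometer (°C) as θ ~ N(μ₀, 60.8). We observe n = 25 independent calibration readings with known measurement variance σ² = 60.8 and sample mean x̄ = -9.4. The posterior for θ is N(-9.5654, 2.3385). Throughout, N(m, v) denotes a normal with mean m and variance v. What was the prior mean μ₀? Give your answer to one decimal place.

With known observation variance, the Normal–Normal posterior has precision τ_n = τ₀ + n/σ² and mean μ_n = (τ₀μ₀ + (n/σ²)x̄)/τ_n.
Here τ₀ = 1/60.8 = 0.016447 and τ_data = 25/60.8 = 0.411184, so τ_n = 0.427631.
Rearranging for μ₀: μ₀ = (μ_n·τ_n − τ_data·x̄)/τ₀ = (-9.5654·0.427631 − 0.411184·-9.4) / 0.016447 = -0.225332/0.016447 ≈ -13.7.

μ₀ = -13.7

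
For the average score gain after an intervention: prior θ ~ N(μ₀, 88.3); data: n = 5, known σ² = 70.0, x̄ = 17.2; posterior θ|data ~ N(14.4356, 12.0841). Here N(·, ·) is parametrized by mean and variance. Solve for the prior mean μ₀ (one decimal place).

The posterior mean is a precision-weighted average: μ_n = (τ₀μ₀ + τ_data·x̄)/(τ₀+τ_data), with τ₀=1/σ₀² and τ_data=n/σ².
Here τ₀ = 1/88.3 = 0.011325 and τ_data = 5/70.0 = 0.071429, so τ_n = 0.082754.
Rearranging for μ₀: μ₀ = (μ_n·τ_n − τ_data·x̄)/τ₀ = (14.4356·0.082754 − 0.071429·17.2) / 0.011325 = -0.033975/0.011325 ≈ -3.0.

μ₀ = -3.0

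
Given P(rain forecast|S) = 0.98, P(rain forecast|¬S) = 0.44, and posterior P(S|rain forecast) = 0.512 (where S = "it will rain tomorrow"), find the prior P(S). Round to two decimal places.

In odds form, posterior odds = prior odds × likelihood ratio, so prior odds = posterior odds ÷ LR.
Posterior odds = 0.512/(1−0.512) = 1.0492. LR = 0.98/0.44 = 2.2273.
Prior odds = 1.0492/2.2273 = 0.4711, so P(S) = 0.4711/(1+0.4711) ≈ 0.32.

P(S) = 0.32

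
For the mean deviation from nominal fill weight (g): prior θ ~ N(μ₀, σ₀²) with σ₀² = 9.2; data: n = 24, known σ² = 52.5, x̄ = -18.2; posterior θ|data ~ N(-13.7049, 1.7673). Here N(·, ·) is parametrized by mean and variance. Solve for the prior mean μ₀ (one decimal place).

With known observation variance, the Normal–Normal posterior has precision τ_n = τ₀ + n/σ² and mean μ_n = (τ₀μ₀ + (n/σ²)x̄)/τ_n.
Here τ₀ = 1/9.2 = 0.108696 and τ_data = 24/52.5 = 0.457143, so τ_n = 0.565839.
Rearranging for μ₀: μ₀ = (μ_n·τ_n − τ_data·x̄)/τ₀ = (-13.7049·0.565839 − 0.457143·-18.2) / 0.108696 = 0.565236/0.108696 ≈ 5.2.

μ₀ = 5.2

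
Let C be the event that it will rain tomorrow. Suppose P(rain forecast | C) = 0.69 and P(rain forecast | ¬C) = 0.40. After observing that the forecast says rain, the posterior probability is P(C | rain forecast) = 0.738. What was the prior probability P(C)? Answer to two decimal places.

Bayes' rule in odds form gives O(C|E) = O(C)·[P(E|C)/P(E|¬C)], hence O(C) = O(C|E)/LR.
Posterior odds = 0.738/(1−0.738) = 2.8168. LR = 0.69/0.40 = 1.7250.
Prior odds = 2.8168/1.7250 = 1.6329, so P(C) = 1.6329/(1+1.6329) ≈ 0.62.

P(C) = 0.62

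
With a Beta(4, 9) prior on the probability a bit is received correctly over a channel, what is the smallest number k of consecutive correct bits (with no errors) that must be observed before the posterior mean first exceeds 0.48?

After k correct bits and 0 errors the posterior is Beta(4+k, 9), with mean (4+k)/(4+9+k).
Set (4+k)/(13+k) > 0.48 and solve: k > (0.48·13 − 4)/(1 − 0.48) = 4.308.
The smallest integer exceeding 4.308 is 5.

k = 5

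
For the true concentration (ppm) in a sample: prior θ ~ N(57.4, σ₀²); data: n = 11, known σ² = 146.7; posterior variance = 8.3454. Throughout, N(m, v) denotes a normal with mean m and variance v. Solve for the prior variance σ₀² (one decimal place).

Posterior precision equals prior precision plus data precision: 1/σ_n² = 1/σ₀² + n/σ².
So 1/σ₀² = 1/8.3454 − 11/146.7 = 0.119826 − 0.074983 = 0.044843.
Hence σ₀² = 1/0.044843 ≈ 22.3.

σ₀² = 22.3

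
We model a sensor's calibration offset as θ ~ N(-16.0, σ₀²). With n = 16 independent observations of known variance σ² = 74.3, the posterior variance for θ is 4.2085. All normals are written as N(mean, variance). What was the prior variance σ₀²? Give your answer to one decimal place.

For the Normal–Normal model with known σ², precisions add: τ_n = τ₀ + n/σ².
So 1/σ₀² = 1/4.2085 − 16/74.3 = 0.237614 − 0.215343 = 0.022271.
Hence σ₀² = 1/0.022271 ≈ 44.9.

σ₀² = 44.9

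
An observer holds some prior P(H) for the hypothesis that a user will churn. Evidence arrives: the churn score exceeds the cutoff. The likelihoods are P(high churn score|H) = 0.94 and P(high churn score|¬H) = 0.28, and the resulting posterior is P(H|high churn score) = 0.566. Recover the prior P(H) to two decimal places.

P(H) = 0.28

Bayes' rule in odds form gives O(H|E) = O(H)·[P(E|H)/P(E|¬H)], hence O(H) = O(H|E)/LR.
Posterior odds = 0.566/(1−0.566) = 1.3041. LR = 0.94/0.28 = 3.3571.
Prior odds = 1.3041/3.3571 = 0.3885, so P(H) = 0.3885/(1+0.3885) ≈ 0.28.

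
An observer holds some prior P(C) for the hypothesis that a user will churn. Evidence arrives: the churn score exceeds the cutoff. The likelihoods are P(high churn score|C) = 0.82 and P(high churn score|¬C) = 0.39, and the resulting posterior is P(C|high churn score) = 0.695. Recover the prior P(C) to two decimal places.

In odds form, posterior odds = prior odds × likelihood ratio, so prior odds = posterior odds ÷ LR.
Posterior odds = 0.695/(1−0.695) = 2.2787. LR = 0.82/0.39 = 2.1026.
Prior odds = 2.2787/2.1026 = 1.0838, so P(C) = 1.0838/(1+1.0838) ≈ 0.52.

P(C) = 0.52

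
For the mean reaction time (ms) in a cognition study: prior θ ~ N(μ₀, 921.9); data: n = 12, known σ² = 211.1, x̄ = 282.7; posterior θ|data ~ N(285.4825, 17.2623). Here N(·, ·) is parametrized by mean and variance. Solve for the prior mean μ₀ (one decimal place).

With known observation variance, the Normal–Normal posterior has precision τ_n = τ₀ + n/σ² and mean μ_n = (τ₀μ₀ + (n/σ²)x̄)/τ_n.
Here τ₀ = 1/921.9 = 0.001085 and τ_data = 12/211.1 = 0.056845, so τ_n = 0.057930.
Rearranging for μ₀: μ₀ = (μ_n·τ_n − τ_data·x̄)/τ₀ = (285.4825·0.057930 − 0.056845·282.7) / 0.001085 = 0.467920/0.001085 ≈ 431.3.

μ₀ = 431.3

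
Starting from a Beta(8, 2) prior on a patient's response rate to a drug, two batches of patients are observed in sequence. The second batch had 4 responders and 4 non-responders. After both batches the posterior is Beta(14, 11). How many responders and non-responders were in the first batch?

2 responders and 5 non-responders

Sequential conjugate updates are equivalent to a single update on the pooled data, so total successes = posterior α − prior α and total failures = posterior β − prior β.
Total across both batches: 14−8=6 responders, 11−2=9 non-responders.
Subtract the second batch: 6−4=2 responders and 9−4=5 non-responders.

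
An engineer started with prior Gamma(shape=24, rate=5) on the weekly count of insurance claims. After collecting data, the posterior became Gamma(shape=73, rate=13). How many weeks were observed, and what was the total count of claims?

n = 8 weeks with total 49 claims

A Gamma(α, β) prior (rate parametrization) on a Poisson rate with n observations summing to S gives posterior Gamma(α+S, β+n).
Matching: Σxᵢ = 73 − 24 = 49 and n = 13 − 5 = 8.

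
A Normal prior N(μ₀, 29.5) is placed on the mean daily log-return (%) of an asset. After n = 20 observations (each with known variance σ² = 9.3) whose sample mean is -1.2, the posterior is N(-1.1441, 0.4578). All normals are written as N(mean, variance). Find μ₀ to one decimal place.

μ₀ = 2.4

With known observation variance, the Normal–Normal posterior has precision τ_n = τ₀ + n/σ² and mean μ_n = (τ₀μ₀ + (n/σ²)x̄)/τ_n.
Here τ₀ = 1/29.5 = 0.033898 and τ_data = 20/9.3 = 2.150538, so τ_n = 2.184436.
Rearranging for μ₀: μ₀ = (μ_n·τ_n − τ_data·x̄)/τ₀ = (-1.1441·2.184436 − 2.150538·-1.2) / 0.033898 = 0.081432/0.033898 ≈ 2.4.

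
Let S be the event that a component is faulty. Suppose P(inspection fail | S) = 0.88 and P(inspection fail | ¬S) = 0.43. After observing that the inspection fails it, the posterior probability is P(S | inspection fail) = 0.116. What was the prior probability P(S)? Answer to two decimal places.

P(S) = 0.06

In odds form, posterior odds = prior odds × likelihood ratio, so prior odds = posterior odds ÷ LR.
Posterior odds = 0.116/(1−0.116) = 0.1312. LR = 0.88/0.43 = 2.0465.
Prior odds = 0.1312/2.0465 = 0.0641, so P(S) = 0.0641/(1+0.0641) ≈ 0.06.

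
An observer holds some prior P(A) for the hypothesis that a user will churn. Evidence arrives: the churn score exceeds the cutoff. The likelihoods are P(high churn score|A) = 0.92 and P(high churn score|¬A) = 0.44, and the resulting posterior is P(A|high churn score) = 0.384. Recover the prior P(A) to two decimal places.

In odds form, posterior odds = prior odds × likelihood ratio, so prior odds = posterior odds ÷ LR.
Posterior odds = 0.384/(1−0.384) = 0.6234. LR = 0.92/0.44 = 2.0909.
Prior odds = 0.6234/2.0909 = 0.2981, so P(A) = 0.2981/(1+0.2981) ≈ 0.23.

P(A) = 0.23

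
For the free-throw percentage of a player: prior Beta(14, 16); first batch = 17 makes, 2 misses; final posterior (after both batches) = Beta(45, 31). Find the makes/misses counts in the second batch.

14 makes and 13 misses

Because Beta–binomial updating is additive in the counts, the combined data contributed (α_post−α_prior, β_post−β_prior) successes and failures.
Total across both batches: 45−14=31 makes, 31−16=15 misses.
Subtract the first batch: 31−17=14 makes and 15−2=13 misses.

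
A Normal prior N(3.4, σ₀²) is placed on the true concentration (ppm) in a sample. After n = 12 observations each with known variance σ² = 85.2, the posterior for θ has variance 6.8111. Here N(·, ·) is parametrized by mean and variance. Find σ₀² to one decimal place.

For the Normal–Normal model with known σ², precisions add: τ_n = τ₀ + n/σ².
So 1/σ₀² = 1/6.8111 − 12/85.2 = 0.146819 − 0.140845 = 0.005974.
Hence σ₀² = 1/0.005974 ≈ 167.4.

σ₀² = 167.4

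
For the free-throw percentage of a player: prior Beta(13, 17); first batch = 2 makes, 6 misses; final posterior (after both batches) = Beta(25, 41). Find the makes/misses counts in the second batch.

Sequential conjugate updates are equivalent to a single update on the pooled data, so total successes = posterior α − prior α and total failures = posterior β − prior β.
Total across both batches: 25−13=12 makes, 41−17=24 misses.
Subtract the first batch: 12−2=10 makes and 24−6=18 misses.

10 makes and 18 misses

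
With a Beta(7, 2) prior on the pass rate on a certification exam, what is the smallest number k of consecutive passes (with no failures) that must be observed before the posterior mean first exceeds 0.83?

k = 3

After k passes and 0 failures the posterior is Beta(7+k, 2), with mean (7+k)/(7+2+k).
Set (7+k)/(9+k) > 0.83 and solve: k > (0.83·9 − 7)/(1 − 0.83) = 2.765.
The smallest integer exceeding 2.765 is 3.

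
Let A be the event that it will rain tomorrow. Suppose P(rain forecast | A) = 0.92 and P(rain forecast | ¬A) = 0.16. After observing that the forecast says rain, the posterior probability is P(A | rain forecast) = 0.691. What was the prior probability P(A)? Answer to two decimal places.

Bayes' rule in odds form gives O(A|E) = O(A)·[P(E|A)/P(E|¬A)], hence O(A) = O(A|E)/LR.
Posterior odds = 0.691/(1−0.691) = 2.2362. LR = 0.92/0.16 = 5.7500.
Prior odds = 2.2362/5.7500 = 0.3889, so P(A) = 0.3889/(1+0.3889) ≈ 0.28.

P(A) = 0.28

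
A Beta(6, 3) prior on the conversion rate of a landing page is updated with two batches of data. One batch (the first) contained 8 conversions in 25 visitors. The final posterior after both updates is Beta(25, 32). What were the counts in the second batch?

11 conversions and 12 bounces

Because Beta–binomial updating is additive in the counts, the combined data contributed (α_post−α_prior, β_post−β_prior) successes and failures.
Total across both batches: 25−6=19 conversions, 32−3=29 bounces.
Subtract the first batch: 19−8=11 conversions and 29−17=12 bounces.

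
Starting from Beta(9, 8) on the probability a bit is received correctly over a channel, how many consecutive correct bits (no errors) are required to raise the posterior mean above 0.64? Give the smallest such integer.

After k correct bits and 0 errors the posterior is Beta(9+k, 8), with mean (9+k)/(9+8+k).
Set (9+k)/(17+k) > 0.64 and solve: k > (0.64·17 − 9)/(1 − 0.64) = 5.222.
The smallest integer exceeding 5.222 is 6, and checking k=6: (15)/(23) = 0.6522 > 0.64.

k = 6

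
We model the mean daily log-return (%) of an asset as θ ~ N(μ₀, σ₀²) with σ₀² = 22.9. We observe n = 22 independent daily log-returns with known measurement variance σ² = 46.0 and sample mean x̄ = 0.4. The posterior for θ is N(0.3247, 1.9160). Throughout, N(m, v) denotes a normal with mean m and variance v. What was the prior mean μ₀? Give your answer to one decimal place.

μ₀ = -0.5

The posterior mean is a precision-weighted average: μ_n = (τ₀μ₀ + τ_data·x̄)/(τ₀+τ_data), with τ₀=1/σ₀² and τ_data=n/σ².
Here τ₀ = 1/22.9 = 0.043668 and τ_data = 22/46.0 = 0.478261, so τ_n = 0.521929.
Rearranging for μ₀: μ₀ = (μ_n·τ_n − τ_data·x̄)/τ₀ = (0.3247·0.521929 − 0.478261·0.4) / 0.043668 = -0.021834/0.043668 ≈ -0.5.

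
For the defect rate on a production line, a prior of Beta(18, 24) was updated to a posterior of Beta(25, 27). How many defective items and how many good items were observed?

7 defective items and 3 good items

Beta is conjugate to the binomial likelihood: posterior = Beta(a+s, b+f).
So s = 25 − 18 = 7 and f = 27 − 24 = 3.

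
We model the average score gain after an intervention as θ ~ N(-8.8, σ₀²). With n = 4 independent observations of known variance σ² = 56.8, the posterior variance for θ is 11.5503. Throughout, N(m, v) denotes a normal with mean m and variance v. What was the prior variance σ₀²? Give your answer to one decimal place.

σ₀² = 61.9

For the Normal–Normal model with known σ², precisions add: τ_n = τ₀ + n/σ².
So 1/σ₀² = 1/11.5503 − 4/56.8 = 0.086578 − 0.070423 = 0.016155.
Hence σ₀² = 1/0.016155 ≈ 61.9.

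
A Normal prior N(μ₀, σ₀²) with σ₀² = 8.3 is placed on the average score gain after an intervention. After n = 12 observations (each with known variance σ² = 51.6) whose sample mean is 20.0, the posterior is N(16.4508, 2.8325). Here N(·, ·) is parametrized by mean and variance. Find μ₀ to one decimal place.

The posterior mean is a precision-weighted average: μ_n = (τ₀μ₀ + τ_data·x̄)/(τ₀+τ_data), with τ₀=1/σ₀² and τ_data=n/σ².
Here τ₀ = 1/8.3 = 0.120482 and τ_data = 12/51.6 = 0.232558, so τ_n = 0.353040.
Rearranging for μ₀: μ₀ = (μ_n·τ_n − τ_data·x̄)/τ₀ = (16.4508·0.353040 − 0.232558·20.0) / 0.120482 = 1.156630/0.120482 ≈ 9.6.

μ₀ = 9.6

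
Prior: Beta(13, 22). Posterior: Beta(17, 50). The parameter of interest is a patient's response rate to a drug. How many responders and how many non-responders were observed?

A Beta(a, b) prior with s successes and f failures in binomial data gives a Beta(a+s, b+f) posterior.
Match parameters: s=17−13=4, f=50−22=28.

4 responders and 28 non-responders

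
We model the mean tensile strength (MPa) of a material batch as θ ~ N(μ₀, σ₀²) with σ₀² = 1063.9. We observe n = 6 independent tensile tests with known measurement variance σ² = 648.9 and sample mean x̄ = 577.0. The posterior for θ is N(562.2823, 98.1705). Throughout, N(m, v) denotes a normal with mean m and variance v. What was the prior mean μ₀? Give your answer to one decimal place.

μ₀ = 417.5

The posterior mean is a precision-weighted average: μ_n = (τ₀μ₀ + τ_data·x̄)/(τ₀+τ_data), with τ₀=1/σ₀² and τ_data=n/σ².
Here τ₀ = 1/1063.9 = 0.000940 and τ_data = 6/648.9 = 0.009246, so τ_n = 0.010186.
Rearranging for μ₀: μ₀ = (μ_n·τ_n − τ_data·x̄)/τ₀ = (562.2823·0.010186 − 0.009246·577.0) / 0.000940 = 0.392466/0.000940 ≈ 417.5.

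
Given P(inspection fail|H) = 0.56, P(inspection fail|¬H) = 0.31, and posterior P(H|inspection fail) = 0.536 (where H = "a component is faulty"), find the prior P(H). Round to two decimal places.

Bayes' rule in odds form gives O(H|E) = O(H)·[P(E|H)/P(E|¬H)], hence O(H) = O(H|E)/LR.
Posterior odds = 0.536/(1−0.536) = 1.1552. LR = 0.56/0.31 = 1.8065.
Prior odds = 1.1552/1.8065 = 0.6395, so P(H) = 0.6395/(1+0.6395) ≈ 0.39.

P(H) = 0.39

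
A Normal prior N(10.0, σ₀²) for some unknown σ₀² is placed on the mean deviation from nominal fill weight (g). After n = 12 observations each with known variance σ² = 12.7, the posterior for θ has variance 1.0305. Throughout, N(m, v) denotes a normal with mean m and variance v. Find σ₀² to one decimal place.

σ₀² = 39.2

For the Normal–Normal model with known σ², precisions add: τ_n = τ₀ + n/σ².
So 1/σ₀² = 1/1.0305 − 12/12.7 = 0.970403 − 0.944882 = 0.025521.
Hence σ₀² = 1/0.025521 ≈ 39.2.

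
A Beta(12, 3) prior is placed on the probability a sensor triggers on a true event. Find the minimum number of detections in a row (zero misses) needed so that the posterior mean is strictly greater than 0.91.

k = 19

After k detections and 0 misses the posterior is Beta(12+k, 3), with mean (12+k)/(12+3+k).
Set (12+k)/(15+k) > 0.91 and solve: k > (0.91·15 − 12)/(1 − 0.91) = 18.333.
The smallest integer exceeding 18.333 is 19, and checking k=19: (31)/(34) = 0.9118 > 0.91.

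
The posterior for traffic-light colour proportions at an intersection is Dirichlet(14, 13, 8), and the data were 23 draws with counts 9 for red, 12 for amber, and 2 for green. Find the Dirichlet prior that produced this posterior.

Dirichlet(5, 1, 6)

For a Dirichlet(α) prior with multinomial counts c, the posterior is Dirichlet(α + c) componentwise.
Subtract each count from the matching posterior parameter: 14−9=5, 13−12=1, 8−2=6.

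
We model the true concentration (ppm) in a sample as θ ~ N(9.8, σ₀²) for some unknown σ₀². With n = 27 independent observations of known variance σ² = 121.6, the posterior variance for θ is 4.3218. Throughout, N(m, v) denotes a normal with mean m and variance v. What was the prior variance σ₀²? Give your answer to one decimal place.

σ₀² = 107.0

Posterior precision equals prior precision plus data precision: 1/σ_n² = 1/σ₀² + n/σ².
So 1/σ₀² = 1/4.3218 − 27/121.6 = 0.231385 − 0.222039 = 0.009346.
Hence σ₀² = 1/0.009346 ≈ 107.0.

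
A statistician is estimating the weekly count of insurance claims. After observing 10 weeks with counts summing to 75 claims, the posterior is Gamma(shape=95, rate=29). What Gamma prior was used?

Gamma(shape=20, rate=19)

A Gamma(α, β) prior (rate parametrization) on a Poisson rate with n observations summing to S gives posterior Gamma(α+S, β+n).
So α = 95 − 75 = 20 and β = 29 − 10 = 19.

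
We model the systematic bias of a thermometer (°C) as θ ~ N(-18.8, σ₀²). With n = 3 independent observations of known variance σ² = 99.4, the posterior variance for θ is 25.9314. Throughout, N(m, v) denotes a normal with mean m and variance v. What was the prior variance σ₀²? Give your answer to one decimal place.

σ₀² = 119.3

Posterior precision equals prior precision plus data precision: 1/σ_n² = 1/σ₀² + n/σ².
So 1/σ₀² = 1/25.9314 − 3/99.4 = 0.038563 − 0.030181 = 0.008382.
Hence σ₀² = 1/0.008382 ≈ 119.3.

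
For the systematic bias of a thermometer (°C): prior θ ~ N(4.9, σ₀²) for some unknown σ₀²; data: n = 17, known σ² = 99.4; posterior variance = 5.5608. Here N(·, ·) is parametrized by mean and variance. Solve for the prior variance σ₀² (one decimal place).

For the Normal–Normal model with known σ², precisions add: τ_n = τ₀ + n/σ².
So 1/σ₀² = 1/5.5608 − 17/99.4 = 0.179830 − 0.171026 = 0.008804.
Hence σ₀² = 1/0.008804 ≈ 113.6.

σ₀² = 113.6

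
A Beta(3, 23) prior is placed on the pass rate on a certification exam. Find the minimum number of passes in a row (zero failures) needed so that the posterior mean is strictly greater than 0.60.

k = 32

After k passes and 0 failures the posterior is Beta(3+k, 23), with mean (3+k)/(3+23+k).
Set (3+k)/(26+k) > 0.60 and solve: k > (0.60·26 − 3)/(1 − 0.60) = 31.500.
The smallest integer exceeding 31.500 is 32, and checking k=32: (35)/(58) = 0.6034 > 0.60.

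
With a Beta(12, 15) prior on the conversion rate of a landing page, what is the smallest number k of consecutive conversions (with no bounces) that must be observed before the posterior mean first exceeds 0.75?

After k conversions and 0 bounces the posterior is Beta(12+k, 15), with mean (12+k)/(12+15+k).
Set (12+k)/(27+k) > 0.75 and solve: k > (0.75·27 − 12)/(1 − 0.75) = 33.000.
The smallest integer exceeding 33.000 is 34, and checking k=34: (46)/(61) = 0.7541 > 0.75.

k = 34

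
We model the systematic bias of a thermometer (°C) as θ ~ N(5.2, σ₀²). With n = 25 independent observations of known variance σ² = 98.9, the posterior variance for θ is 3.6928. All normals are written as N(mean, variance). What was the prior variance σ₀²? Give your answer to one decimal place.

For the Normal–Normal model with known σ², precisions add: τ_n = τ₀ + n/σ².
So 1/σ₀² = 1/3.6928 − 25/98.9 = 0.270797 − 0.252781 = 0.018016.
Hence σ₀² = 1/0.018016 ≈ 55.5.

σ₀² = 55.5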